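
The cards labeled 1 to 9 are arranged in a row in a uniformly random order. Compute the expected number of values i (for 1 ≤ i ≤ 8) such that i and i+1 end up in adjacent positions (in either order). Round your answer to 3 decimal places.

1.778

For each i ∈ {1,…,8}, let Xᵢ = 1 if i and i+1 are adjacent. P(Xᵢ=1) = 2·(9−1)!/9! = 2/9.
By linearity, E[ΣXᵢ] = (8)·(2/9) = 16/9.
≈ 1.778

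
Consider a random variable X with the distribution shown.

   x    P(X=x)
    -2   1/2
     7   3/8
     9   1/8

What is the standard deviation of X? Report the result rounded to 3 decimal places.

E[X] = 11/4, E[X²] = 61/2
Var(X) = E[X²] − (E[X])² = 61/2 − 121/16 = 367/16
SD(X) = √(367/16) ≈ 4.789

4.789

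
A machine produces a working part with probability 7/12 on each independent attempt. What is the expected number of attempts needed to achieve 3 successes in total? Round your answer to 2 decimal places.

By linearity (sum of 3 independent geometric waits), E[trials] = 3/p = 3/(7/12) = 36/7.
≈ 5.14

5.14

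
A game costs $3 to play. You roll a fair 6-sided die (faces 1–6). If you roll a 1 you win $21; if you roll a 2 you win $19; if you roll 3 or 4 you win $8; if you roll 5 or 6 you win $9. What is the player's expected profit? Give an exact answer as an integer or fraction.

28/3 dollars

E[payout] = (1/3)·8 + (1/3)·9 + (1/6)·19 + (1/6)·21 = 37/3
Expected profit = 37/3 − 3 = 28/3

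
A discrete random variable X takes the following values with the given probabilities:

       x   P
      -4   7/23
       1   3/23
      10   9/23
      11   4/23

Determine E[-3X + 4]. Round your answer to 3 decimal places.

-10.217

E[-3x+4] = (7/23)·16 + (3/23)·1 + (9/23)·(-26) + (4/23)·(-29)
     = -235/23 ≈ -10.217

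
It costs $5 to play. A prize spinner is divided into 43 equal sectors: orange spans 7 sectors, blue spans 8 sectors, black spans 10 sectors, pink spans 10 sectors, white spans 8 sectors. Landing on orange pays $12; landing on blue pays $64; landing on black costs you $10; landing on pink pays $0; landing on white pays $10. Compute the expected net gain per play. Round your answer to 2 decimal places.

E[payout] = (7/43)·12 + (8/43)·64 + (10/43)·(-10) + (10/43)·0 + (8/43)·10 = 576/43
Expected profit = 576/43 − 5 = 361/43 ≈ $8.40

$8.40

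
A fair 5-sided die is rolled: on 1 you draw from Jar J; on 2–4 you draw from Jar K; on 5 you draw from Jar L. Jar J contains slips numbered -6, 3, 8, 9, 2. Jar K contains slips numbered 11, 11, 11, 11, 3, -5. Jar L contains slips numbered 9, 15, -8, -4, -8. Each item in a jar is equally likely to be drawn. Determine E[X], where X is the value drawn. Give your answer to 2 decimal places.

E[X | Jar J] = (-6 + 3 + 8 + 9 + 2)/5 = 16/5
E[X | Jar K] = (11 + 11 + 11 + 11 + 3 − 5)/6 = 7
E[X | Jar L] = (9 + 15 − 8 − 4 − 8)/5 = 4/5
E[X] = (1/5)·16/5 + (3/5)·7 + (1/5)·4/5 = 5 ≈ 5.00

5.00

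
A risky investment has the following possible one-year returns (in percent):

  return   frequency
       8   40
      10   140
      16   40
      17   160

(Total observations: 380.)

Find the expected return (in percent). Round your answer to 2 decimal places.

13.37

Total = 380, so P(return=8) = 40/380, etc.
E[X] = (2/19)·8 + (7/19)·10 + (2/19)·16 + (8/19)·17
     = 254/19 ≈ 13.37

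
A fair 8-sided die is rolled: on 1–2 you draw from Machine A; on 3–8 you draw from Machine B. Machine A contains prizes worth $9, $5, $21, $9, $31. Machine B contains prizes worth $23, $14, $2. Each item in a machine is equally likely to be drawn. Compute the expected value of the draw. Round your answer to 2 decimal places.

E[X | Machine A] = (9 + 5 + 21 + 9 + 31)/5 = 15
E[X | Machine B] = (23 + 14 + 2)/3 = 13
E[X] = (1/4)·15 + (3/4)·13 = 27/2 ≈ 13.50

$13.50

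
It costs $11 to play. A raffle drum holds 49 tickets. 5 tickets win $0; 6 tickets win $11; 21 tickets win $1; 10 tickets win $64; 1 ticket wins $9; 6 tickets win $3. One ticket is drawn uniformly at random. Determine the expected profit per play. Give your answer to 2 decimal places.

$4.39

E[payout] = (5/49)·0 + (6/49)·11 + (21/49)·1 + (10/49)·64 + (1/49)·9 + (6/49)·3 = 754/49
Expected profit = 754/49 − 11 = 215/49 ≈ $4.39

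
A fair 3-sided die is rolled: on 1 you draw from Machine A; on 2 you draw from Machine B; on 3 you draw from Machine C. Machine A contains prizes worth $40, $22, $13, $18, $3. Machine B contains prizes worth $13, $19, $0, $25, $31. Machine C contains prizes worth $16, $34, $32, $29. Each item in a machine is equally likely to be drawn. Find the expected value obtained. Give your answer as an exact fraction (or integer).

E[X | Machine A] = (40 + 22 + 13 + 18 + 3)/5 = 96/5
E[X | Machine B] = (13 + 19 + 0 + 25 + 31)/5 = 88/5
E[X | Machine C] = (16 + 34 + 32 + 29)/4 = 111/4
E[X] = (1/3)·96/5 + (1/3)·88/5 + (1/3)·111/4 = 1291/60

1291/60 dollars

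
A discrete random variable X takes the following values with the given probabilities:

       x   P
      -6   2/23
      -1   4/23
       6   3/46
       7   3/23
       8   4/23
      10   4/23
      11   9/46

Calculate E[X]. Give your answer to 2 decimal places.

E[X] = (2/23)·(-6) + (4/23)·(-1) + (3/46)·6 + (3/23)·7 + (4/23)·8 + (4/23)·10 + (9/46)·11
     = 271/46 ≈ 5.89

5.89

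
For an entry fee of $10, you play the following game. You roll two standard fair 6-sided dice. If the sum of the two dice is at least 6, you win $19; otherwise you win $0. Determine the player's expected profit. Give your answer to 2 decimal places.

E[payout] = (5/18)·0 + (13/18)·19 = 247/18
Expected profit = 247/18 − 10 = 67/18 ≈ $3.72

$3.72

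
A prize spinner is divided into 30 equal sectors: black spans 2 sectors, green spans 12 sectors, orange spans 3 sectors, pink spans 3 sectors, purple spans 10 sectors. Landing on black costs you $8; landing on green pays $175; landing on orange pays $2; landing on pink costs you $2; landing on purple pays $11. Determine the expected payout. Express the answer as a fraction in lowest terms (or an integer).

1097/15 dollars

E[payout] = (2/30)·(-8) + (12/30)·175 + (3/30)·2 + (3/30)·(-2) + (10/30)·11 = 1097/15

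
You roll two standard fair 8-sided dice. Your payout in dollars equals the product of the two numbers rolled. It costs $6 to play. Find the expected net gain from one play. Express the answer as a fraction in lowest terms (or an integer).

57/4 dollars

Distribution of the product of the two numbers rolled: 1 w.p. 1/64, 2 w.p. 1/32, 3 w.p. 1/32, 4 w.p. 3/64, 5 w.p. 1/32, 6 w.p. 1/16, …
E[payout] = (1/64)·1 + (1/32)·2 + (1/32)·3 + (3/64)·4 + (1/32)·5 + (1/16)·6 + (1/32)·7 + (1/16)·8 + (1/64)·9 + (1/32)·10 + (1/16)·12 + (1/32)·14 + (1/32)·15 + (3/64)·16 + (1/32)·18 + (1/32)·20 + (1/32)·21 + (1/16)·24 + (1/64)·25 + (1/32)·28 + (1/32)·30 + (1/32)·32 + (1/32)·35 + (1/64)·36 + (1/32)·40 + (1/32)·42 + (1/32)·48 + (1/64)·49 + (1/32)·56 + (1/64)·64 = 81/4
Expected profit = 81/4 − 6 = 57/4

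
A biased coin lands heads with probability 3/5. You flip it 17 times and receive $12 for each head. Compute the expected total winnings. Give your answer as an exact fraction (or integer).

E[#heads] = 17·3/5 = 51/5 (linearity over flips).
E[winnings] = 12·51/5 = 612/5.

612/5 dollars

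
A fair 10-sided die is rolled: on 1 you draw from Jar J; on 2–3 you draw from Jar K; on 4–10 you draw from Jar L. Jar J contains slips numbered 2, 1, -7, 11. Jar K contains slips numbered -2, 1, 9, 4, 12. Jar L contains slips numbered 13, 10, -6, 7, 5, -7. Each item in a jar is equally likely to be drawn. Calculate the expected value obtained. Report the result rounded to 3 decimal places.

3.702

E[X | Jar J] = (2 + 1 − 7 + 11)/4 = 7/4
E[X | Jar K] = (-2 + 1 + 9 + 4 + 12)/5 = 24/5
E[X | Jar L] = (13 + 10 − 6 + 7 + 5 − 7)/6 = 11/3
E[X] = (1/10)·7/4 + (1/5)·24/5 + (7/10)·11/3 = 2221/600 ≈ 3.702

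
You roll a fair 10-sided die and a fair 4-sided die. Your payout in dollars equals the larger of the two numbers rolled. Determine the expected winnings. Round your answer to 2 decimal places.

Distribution of the larger of the two numbers rolled: 1 w.p. 1/40, 2 w.p. 3/40, 3 w.p. 1/8, 4 w.p. 7/40, 5 w.p. 1/10, 6 w.p. 1/10, …
E[payout] = (1/40)·1 + (3/40)·2 + (1/8)·3 + (7/40)·4 + (1/10)·5 + (1/10)·6 + (1/10)·7 + (1/10)·8 + (1/10)·9 + (1/10)·10 = 23/4
≈ $5.75

$5.75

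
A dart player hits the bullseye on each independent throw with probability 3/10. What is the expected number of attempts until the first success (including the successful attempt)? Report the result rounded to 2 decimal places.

For a geometric distribution, E[trials] = 1/p = 1/(3/10) = 10/3.
≈ 3.33

3.33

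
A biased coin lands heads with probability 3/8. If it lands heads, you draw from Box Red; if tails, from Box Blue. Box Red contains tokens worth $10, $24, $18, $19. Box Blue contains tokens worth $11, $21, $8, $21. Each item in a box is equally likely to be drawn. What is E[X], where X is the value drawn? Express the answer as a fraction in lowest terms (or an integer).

259/16 dollars

E[X | Box Red] = (10 + 24 + 18 + 19)/4 = 71/4
E[X | Box Blue] = (11 + 21 + 8 + 21)/4 = 61/4
E[X] = (3/8)·71/4 + (5/8)·61/4 = 259/16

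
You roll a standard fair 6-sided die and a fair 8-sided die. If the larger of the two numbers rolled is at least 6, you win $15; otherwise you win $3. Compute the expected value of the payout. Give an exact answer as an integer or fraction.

35/4 dollars

E[payout] = (25/48)·3 + (23/48)·15 = 35/4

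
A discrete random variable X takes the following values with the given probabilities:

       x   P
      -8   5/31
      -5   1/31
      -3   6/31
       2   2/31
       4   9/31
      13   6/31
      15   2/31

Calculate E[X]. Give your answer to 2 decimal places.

E[X] = (5/31)·(-8) + (1/31)·(-5) + (6/31)·(-3) + (2/31)·2 + (9/31)·4 + (6/31)·13 + (2/31)·15
     = 85/31 ≈ 2.74

2.74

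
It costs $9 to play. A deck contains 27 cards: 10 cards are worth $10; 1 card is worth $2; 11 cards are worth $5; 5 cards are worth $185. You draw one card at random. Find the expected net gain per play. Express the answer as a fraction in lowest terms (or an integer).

839/27 dollars

E[payout] = (10/27)·10 + (1/27)·2 + (11/27)·5 + (5/27)·185 = 1082/27
Expected profit = 1082/27 − 9 = 839/27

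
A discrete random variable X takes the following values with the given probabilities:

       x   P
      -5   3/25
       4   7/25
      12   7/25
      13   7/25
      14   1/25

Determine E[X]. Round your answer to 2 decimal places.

E[X] = (3/25)·(-5) + (7/25)·4 + (7/25)·12 + (7/25)·13 + (1/25)·14
     = 202/25 ≈ 8.08

8.08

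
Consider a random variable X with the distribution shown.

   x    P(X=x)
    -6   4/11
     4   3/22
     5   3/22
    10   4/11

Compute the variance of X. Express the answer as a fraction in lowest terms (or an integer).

23161/484

E[X] = (4/11)·(-6) + (3/22)·4 + (3/22)·5 + (4/11)·10 = 59/22
E[X²] = (4/11)·36 + (3/22)·16 + (3/22)·25 + (4/11)·100 = 1211/22
Var(X) = 1211/22 − (59/22)² = 23161/484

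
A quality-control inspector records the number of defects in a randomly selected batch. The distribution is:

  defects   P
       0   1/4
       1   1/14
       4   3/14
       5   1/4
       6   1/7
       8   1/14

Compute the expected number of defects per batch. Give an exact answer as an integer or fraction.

E[X] = (1/4)·0 + (1/14)·1 + (3/14)·4 + (1/4)·5 + (1/7)·6 + (1/14)·8
     = 101/28

101/28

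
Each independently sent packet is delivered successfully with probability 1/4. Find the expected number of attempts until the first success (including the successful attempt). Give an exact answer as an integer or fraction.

For a geometric distribution, E[trials] = 1/p = 1/(1/4) = 4.

4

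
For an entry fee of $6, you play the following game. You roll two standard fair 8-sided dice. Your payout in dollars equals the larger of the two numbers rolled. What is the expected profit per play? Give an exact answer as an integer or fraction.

-3/16 dollars

Distribution of the larger of the two numbers rolled: 1 w.p. 1/64, 2 w.p. 3/64, 3 w.p. 5/64, 4 w.p. 7/64, 5 w.p. 9/64, 6 w.p. 11/64, …
E[payout] = (1/64)·1 + (3/64)·2 + (5/64)·3 + (7/64)·4 + (9/64)·5 + (11/64)·6 + (13/64)·7 + (15/64)·8 = 93/16
Expected profit = 93/16 − 6 = -3/16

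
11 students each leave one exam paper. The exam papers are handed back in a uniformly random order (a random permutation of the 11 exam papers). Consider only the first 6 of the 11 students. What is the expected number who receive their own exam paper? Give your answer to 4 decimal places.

0.5455

Let Xᵢ = 1 if person i gets their own exam paper. For each i, P(Xᵢ=1) = 1/11.
By linearity of expectation, E[X₁+…+X_6] = 6·(1/11) = 6/11.
≈ 0.5455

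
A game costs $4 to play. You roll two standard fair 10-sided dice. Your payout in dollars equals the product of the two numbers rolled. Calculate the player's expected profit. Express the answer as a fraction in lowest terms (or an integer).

Distribution of the product of the two numbers rolled: 1 w.p. 1/100, 2 w.p. 1/50, 3 w.p. 1/50, 4 w.p. 3/100, 5 w.p. 1/50, 6 w.p. 1/25, …
E[payout] = (1/100)·1 + (1/50)·2 + (1/50)·3 + (3/100)·4 + (1/50)·5 + (1/25)·6 + (1/50)·7 + (1/25)·8 + (3/100)·9 + (1/25)·10 + (1/25)·12 + (1/50)·14 + (1/50)·15 + (3/100)·16 + (1/25)·18 + (1/25)·20 + (1/50)·21 + (1/25)·24 + (1/100)·25 + (1/50)·27 + (1/50)·28 + (1/25)·30 + (1/50)·32 + (1/50)·35 + (3/100)·36 + (1/25)·40 + (1/50)·42 + (1/50)·45 + (1/50)·48 + (1/100)·49 + (1/50)·50 + (1/50)·54 + (1/50)·56 + (1/50)·60 + (1/50)·63 + (1/100)·64 + (1/50)·70 + (1/50)·72 + (1/50)·80 + (1/100)·81 + (1/50)·90 + (1/100)·100 = 121/4
Expected profit = 121/4 − 4 = 105/4

105/4 dollars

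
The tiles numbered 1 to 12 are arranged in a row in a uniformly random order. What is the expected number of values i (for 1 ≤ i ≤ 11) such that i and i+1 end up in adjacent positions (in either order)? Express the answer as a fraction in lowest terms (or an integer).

For each i ∈ {1,…,11}, let Xᵢ = 1 if i and i+1 are adjacent. P(Xᵢ=1) = 2·(12−1)!/12! = 2/12.
By linearity, E[ΣXᵢ] = (11)·(2/12) = 11/6.

11/6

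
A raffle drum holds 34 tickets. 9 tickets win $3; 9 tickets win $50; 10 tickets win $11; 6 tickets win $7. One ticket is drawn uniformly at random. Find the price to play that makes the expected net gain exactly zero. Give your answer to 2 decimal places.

E[payout] = (9/34)·3 + (9/34)·50 + (10/34)·11 + (6/34)·7 = 37/2
Fair fee = E[payout] = 37/2 ≈ $18.50

$18.50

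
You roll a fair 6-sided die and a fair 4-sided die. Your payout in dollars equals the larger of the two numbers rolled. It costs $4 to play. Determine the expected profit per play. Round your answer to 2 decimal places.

-$0.08

Distribution of the larger of the two numbers rolled: 1 w.p. 1/24, 2 w.p. 1/8, 3 w.p. 5/24, 4 w.p. 7/24, 5 w.p. 1/6, 6 w.p. 1/6
E[payout] = (1/24)·1 + (1/8)·2 + (5/24)·3 + (7/24)·4 + (1/6)·5 + (1/6)·6 = 47/12
Expected profit = 47/12 − 4 = -1/12 ≈ -$0.08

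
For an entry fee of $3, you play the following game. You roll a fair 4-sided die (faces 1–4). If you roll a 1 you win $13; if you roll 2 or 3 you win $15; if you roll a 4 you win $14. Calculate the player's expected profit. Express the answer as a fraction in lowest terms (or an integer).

45/4 dollars

E[payout] = (1/4)·13 + (1/4)·14 + (1/2)·15 = 57/4
Expected profit = 57/4 − 3 = 45/4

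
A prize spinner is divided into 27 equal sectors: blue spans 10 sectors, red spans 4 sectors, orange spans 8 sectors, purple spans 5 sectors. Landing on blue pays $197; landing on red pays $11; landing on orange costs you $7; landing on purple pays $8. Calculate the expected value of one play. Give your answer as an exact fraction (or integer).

$74

E[payout] = (10/27)·197 + (4/27)·11 + (8/27)·(-7) + (5/27)·8 = 74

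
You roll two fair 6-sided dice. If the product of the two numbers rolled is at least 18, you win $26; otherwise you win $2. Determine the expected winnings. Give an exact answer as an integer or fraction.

26/3 dollars

E[payout] = (13/18)·2 + (5/18)·26 = 26/3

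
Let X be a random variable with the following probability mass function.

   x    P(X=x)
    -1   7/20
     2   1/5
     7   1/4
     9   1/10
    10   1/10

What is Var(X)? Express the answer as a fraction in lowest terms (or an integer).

E[X] = (7/20)·(-1) + (1/5)·2 + (1/4)·7 + (1/10)·9 + (1/10)·10 = 37/10
E[X²] = (7/20)·1 + (1/5)·4 + (1/4)·49 + (1/10)·81 + (1/10)·100 = 63/2
Var(X) = 63/2 − (37/10)² = 1781/100

1781/100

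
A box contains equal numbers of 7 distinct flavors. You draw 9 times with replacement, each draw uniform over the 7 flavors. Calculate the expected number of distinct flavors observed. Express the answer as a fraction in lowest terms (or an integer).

Let Xⱼ=1 if type j appears at least once. P(Xⱼ=1) = 1 − ((7−1)/7)^9 = 30275911/40353607.
E[#distinct] = 7·30275911/40353607 = 30275911/5764801.

30275911/5764801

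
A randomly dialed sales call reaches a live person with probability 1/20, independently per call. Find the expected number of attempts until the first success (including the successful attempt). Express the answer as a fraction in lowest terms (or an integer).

For a geometric distribution, E[trials] = 1/p = 1/(1/20) = 20.

20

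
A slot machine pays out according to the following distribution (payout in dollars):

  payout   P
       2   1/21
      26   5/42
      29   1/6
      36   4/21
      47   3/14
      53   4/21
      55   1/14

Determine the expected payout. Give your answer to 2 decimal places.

E[X] = (1/21)·2 + (5/42)·26 + (1/6)·29 + (4/21)·36 + (3/14)·47 + (4/21)·53 + (1/14)·55
     = 1637/42 ≈ 38.98

$38.98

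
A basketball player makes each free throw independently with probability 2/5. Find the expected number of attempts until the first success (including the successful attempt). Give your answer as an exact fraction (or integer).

For a geometric distribution, E[trials] = 1/p = 1/(2/5) = 5/2.

5/2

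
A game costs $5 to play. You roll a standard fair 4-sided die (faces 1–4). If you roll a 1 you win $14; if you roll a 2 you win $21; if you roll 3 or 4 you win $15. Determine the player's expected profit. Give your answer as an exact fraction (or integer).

45/4 dollars

E[payout] = (1/4)·14 + (1/2)·15 + (1/4)·21 = 65/4
Expected profit = 65/4 − 5 = 45/4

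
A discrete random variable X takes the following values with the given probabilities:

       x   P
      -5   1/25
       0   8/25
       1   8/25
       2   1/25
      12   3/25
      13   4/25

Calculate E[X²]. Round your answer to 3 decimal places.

E[X²] = (1/25)·25 + (8/25)·0 + (8/25)·1 + (1/25)·4 + (3/25)·144 + (4/25)·169
     = 229/5 ≈ 45.800

45.800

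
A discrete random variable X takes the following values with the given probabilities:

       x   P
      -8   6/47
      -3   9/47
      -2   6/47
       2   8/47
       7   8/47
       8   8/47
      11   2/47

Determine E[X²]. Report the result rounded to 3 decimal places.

E[X²] = (6/47)·64 + (9/47)·9 + (6/47)·4 + (8/47)·4 + (8/47)·49 + (8/47)·64 + (2/47)·121
     = 1667/47 ≈ 35.468

35.468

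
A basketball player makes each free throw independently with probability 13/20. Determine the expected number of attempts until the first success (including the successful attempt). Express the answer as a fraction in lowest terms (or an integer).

For a geometric distribution, E[trials] = 1/p = 1/(13/20) = 20/13.

20/13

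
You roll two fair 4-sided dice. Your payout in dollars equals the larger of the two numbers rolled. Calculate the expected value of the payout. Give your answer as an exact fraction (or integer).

Distribution of the larger of the two numbers rolled: 1 w.p. 1/16, 2 w.p. 3/16, 3 w.p. 5/16, 4 w.p. 7/16
E[payout] = (1/16)·1 + (3/16)·2 + (5/16)·3 + (7/16)·4 = 25/8

25/8 dollars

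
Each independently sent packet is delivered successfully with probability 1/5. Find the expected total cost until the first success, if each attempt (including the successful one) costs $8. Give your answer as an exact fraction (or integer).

E[#attempts] = 1/p = 5; E[cost] = 8·5 = 40.

$40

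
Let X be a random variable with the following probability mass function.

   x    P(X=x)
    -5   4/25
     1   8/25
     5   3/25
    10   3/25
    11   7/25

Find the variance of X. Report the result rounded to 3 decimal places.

33.840

E[X] = (4/25)·(-5) + (8/25)·1 + (3/25)·5 + (3/25)·10 + (7/25)·11 = 22/5
E[X²] = (4/25)·25 + (8/25)·1 + (3/25)·25 + (3/25)·100 + (7/25)·121 = 266/5
Var(X) = 266/5 − (22/5)² = 846/25 ≈ 33.840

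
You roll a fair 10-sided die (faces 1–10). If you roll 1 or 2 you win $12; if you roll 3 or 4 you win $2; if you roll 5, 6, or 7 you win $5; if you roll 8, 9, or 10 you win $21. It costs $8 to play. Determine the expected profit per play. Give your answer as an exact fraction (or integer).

E[payout] = (1/5)·2 + (3/10)·5 + (1/5)·12 + (3/10)·21 = 53/5
Expected profit = 53/5 − 8 = 13/5

13/5 dollars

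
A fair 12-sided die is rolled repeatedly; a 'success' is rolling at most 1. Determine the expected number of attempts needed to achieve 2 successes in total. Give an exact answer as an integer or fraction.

24

By linearity (sum of 2 independent geometric waits), E[trials] = 2/p = 2/(1/12) = 24.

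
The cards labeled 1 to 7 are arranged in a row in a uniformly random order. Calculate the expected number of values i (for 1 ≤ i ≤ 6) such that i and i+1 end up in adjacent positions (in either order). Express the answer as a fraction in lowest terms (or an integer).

For each i ∈ {1,…,6}, let Xᵢ = 1 if i and i+1 are adjacent. P(Xᵢ=1) = 2·(7−1)!/7! = 2/7.
By linearity, E[ΣXᵢ] = (6)·(2/7) = 12/7.

12/7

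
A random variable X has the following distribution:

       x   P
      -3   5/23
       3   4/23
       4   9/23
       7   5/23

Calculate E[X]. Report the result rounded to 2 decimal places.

2.96

E[X] = (5/23)·(-3) + (4/23)·3 + (9/23)·4 + (5/23)·7
     = 68/23 ≈ 2.96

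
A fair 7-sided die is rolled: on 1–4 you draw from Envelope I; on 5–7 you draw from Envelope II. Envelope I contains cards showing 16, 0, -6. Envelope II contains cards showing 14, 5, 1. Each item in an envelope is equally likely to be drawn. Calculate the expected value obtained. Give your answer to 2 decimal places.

E[X | Envelope I] = (16 + 0 − 6)/3 = 10/3
E[X | Envelope II] = (14 + 5 + 1)/3 = 20/3
E[X] = (4/7)·10/3 + (3/7)·20/3 = 100/21 ≈ 4.76

4.76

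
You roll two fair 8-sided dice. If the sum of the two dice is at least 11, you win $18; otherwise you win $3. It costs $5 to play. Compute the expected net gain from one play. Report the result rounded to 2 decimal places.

$2.92

E[payout] = (43/64)·3 + (21/64)·18 = 507/64
Expected profit = 507/64 − 5 = 187/64 ≈ $2.92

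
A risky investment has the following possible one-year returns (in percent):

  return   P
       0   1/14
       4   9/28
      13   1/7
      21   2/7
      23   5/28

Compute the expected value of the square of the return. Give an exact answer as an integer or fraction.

999/4

E[X²] = (1/14)·0 + (9/28)·16 + (1/7)·169 + (2/7)·441 + (5/28)·529
     = 999/4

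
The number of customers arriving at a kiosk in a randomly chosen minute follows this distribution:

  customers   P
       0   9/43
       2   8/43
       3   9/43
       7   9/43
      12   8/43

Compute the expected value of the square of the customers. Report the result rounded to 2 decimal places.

E[X²] = (9/43)·0 + (8/43)·4 + (9/43)·9 + (9/43)·49 + (8/43)·144
     = 1706/43 ≈ 39.67

39.67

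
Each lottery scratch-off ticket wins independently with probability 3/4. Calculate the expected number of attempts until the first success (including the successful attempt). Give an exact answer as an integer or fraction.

For a geometric distribution, E[trials] = 1/p = 1/(3/4) = 4/3.

4/3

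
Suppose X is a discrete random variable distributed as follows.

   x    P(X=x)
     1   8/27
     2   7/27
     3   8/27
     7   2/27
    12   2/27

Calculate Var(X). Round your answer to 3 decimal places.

8.617

E[X] = (8/27)·1 + (7/27)·2 + (8/27)·3 + (2/27)·7 + (2/27)·12 = 28/9
E[X²] = (8/27)·1 + (7/27)·4 + (8/27)·9 + (2/27)·49 + (2/27)·144 = 494/27
Var(X) = 494/27 − (28/9)² = 698/81 ≈ 8.617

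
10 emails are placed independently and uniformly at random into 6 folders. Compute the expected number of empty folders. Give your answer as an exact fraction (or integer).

9765625/10077696

Let Xⱼ=1 if folder j is empty. P(Xⱼ=1) = ((6-1)/6)^10 = 9765625/60466176.
By linearity, E[#empty] = 6·9765625/60466176 = 9765625/10077696.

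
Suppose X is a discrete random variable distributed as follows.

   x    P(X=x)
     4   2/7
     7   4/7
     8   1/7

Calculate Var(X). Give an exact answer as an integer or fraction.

108/49

E[X] = (2/7)·4 + (4/7)·7 + (1/7)·8 = 44/7
E[X²] = (2/7)·16 + (4/7)·49 + (1/7)·64 = 292/7
Var(X) = 292/7 − (44/7)² = 108/49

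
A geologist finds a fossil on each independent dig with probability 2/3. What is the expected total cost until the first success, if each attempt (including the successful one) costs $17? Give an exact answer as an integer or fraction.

E[#attempts] = 1/p = 3/2; E[cost] = 17·3/2 = 51/2.

51/2 dollars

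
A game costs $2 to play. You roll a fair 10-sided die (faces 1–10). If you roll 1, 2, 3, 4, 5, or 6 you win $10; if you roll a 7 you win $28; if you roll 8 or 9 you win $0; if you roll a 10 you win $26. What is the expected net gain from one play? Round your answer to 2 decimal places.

$9.40

E[payout] = (1/5)·0 + (3/5)·10 + (1/10)·26 + (1/10)·28 = 57/5
Expected profit = 57/5 − 2 = 47/5 ≈ $9.40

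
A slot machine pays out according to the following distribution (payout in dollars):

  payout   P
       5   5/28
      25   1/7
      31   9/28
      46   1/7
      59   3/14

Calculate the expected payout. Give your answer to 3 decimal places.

$33.643

E[X] = (5/28)·5 + (1/7)·25 + (9/28)·31 + (1/7)·46 + (3/14)·59
     = 471/14 ≈ 33.643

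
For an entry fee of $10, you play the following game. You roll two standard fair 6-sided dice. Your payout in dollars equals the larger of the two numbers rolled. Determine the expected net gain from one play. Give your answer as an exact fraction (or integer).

Distribution of the larger of the two numbers rolled: 1 w.p. 1/36, 2 w.p. 1/12, 3 w.p. 5/36, 4 w.p. 7/36, 5 w.p. 1/4, 6 w.p. 11/36
E[payout] = (1/36)·1 + (1/12)·2 + (5/36)·3 + (7/36)·4 + (1/4)·5 + (11/36)·6 = 161/36
Expected profit = 161/36 − 10 = -199/36

-199/36 dollars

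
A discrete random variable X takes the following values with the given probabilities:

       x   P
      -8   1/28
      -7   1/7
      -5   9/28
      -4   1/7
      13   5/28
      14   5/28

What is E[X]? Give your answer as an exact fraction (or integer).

E[X] = (1/28)·(-8) + (1/7)·(-7) + (9/28)·(-5) + (1/7)·(-4) + (5/28)·13 + (5/28)·14
     = 19/14

19/14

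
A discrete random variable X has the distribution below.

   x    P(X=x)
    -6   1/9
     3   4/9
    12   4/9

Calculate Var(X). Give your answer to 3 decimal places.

36.000

E[X] = (1/9)·(-6) + (4/9)·3 + (4/9)·12 = 6
E[X²] = (1/9)·36 + (4/9)·9 + (4/9)·144 = 72
Var(X) = 72 − (6)² = 36 ≈ 36.000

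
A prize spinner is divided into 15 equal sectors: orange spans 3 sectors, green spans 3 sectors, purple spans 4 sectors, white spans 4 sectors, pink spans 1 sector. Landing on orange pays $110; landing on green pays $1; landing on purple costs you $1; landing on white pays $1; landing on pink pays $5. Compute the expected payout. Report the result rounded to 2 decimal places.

E[payout] = (3/15)·110 + (3/15)·1 + (4/15)·(-1) + (4/15)·1 + (1/15)·5 = 338/15
≈ $22.53

$22.53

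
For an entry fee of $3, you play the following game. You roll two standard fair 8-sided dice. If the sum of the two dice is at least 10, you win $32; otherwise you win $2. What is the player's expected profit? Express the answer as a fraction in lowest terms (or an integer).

97/8 dollars

E[payout] = (9/16)·2 + (7/16)·32 = 121/8
Expected profit = 121/8 − 3 = 97/8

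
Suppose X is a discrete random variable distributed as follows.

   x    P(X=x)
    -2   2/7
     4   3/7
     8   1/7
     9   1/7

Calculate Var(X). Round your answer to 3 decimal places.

15.959

E[X] = (2/7)·(-2) + (3/7)·4 + (1/7)·8 + (1/7)·9 = 25/7
E[X²] = (2/7)·4 + (3/7)·16 + (1/7)·64 + (1/7)·81 = 201/7
Var(X) = 201/7 − (25/7)² = 782/49 ≈ 15.959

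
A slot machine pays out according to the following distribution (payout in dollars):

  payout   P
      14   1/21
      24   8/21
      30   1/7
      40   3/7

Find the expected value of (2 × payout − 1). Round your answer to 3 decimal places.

61.476

E[2x-1] = (1/21)·27 + (8/21)·47 + (1/7)·59 + (3/7)·79
     = 1291/21 ≈ 61.476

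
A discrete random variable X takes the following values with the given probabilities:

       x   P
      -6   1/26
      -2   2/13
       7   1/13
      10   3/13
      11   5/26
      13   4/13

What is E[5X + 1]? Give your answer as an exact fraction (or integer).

E[5x+1] = (1/26)·(-29) + (2/13)·(-9) + (1/13)·36 + (3/13)·51 + (5/26)·56 + (4/13)·66
     = 1121/26

1121/26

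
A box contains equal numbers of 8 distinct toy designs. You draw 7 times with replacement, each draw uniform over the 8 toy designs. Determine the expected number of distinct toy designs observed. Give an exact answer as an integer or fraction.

1273609/262144

Let Xⱼ=1 if type j appears at least once. P(Xⱼ=1) = 1 − ((8−1)/8)^7 = 1273609/2097152.
E[#distinct] = 8·1273609/2097152 = 1273609/262144.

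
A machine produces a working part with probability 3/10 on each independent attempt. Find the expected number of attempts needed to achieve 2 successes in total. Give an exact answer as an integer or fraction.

20/3

By linearity (sum of 2 independent geometric waits), E[trials] = 2/p = 2/(3/10) = 20/3.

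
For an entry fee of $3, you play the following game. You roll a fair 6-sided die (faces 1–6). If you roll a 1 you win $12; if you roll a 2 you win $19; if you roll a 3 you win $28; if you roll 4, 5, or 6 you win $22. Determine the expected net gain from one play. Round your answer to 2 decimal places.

E[payout] = (1/6)·12 + (1/6)·19 + (1/2)·22 + (1/6)·28 = 125/6
Expected profit = 125/6 − 3 = 107/6 ≈ $17.83

$17.83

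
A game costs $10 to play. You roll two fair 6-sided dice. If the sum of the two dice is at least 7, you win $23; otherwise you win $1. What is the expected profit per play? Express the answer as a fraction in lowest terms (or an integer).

E[payout] = (5/12)·1 + (7/12)·23 = 83/6
Expected profit = 83/6 − 10 = 23/6

23/6 dollars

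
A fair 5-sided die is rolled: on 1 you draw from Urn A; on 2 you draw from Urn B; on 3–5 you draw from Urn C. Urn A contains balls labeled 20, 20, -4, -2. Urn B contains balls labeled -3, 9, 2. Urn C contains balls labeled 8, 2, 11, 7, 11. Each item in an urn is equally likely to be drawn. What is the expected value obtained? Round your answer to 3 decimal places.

E[X | Urn A] = (20 + 20 − 4 − 2)/4 = 17/2
E[X | Urn B] = (-3 + 9 + 2)/3 = 8/3
E[X | Urn C] = (8 + 2 + 11 + 7 + 11)/5 = 39/5
E[X] = (1/5)·17/2 + (1/5)·8/3 + (3/5)·39/5 = 1037/150 ≈ 6.913

6.913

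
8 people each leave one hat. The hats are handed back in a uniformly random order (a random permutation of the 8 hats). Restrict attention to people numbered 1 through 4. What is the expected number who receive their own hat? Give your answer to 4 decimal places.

Let Xᵢ = 1 if person i gets their own hat. For each i, P(Xᵢ=1) = 1/8.
By linearity of expectation, E[X₁+…+X_4] = 4·(1/8) = 1/2.
≈ 0.5000

0.5000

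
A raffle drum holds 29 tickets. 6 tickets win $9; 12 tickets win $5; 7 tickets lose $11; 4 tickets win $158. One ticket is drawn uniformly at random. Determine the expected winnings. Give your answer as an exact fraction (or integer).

669/29 dollars

E[payout] = (6/29)·9 + (12/29)·5 + (7/29)·(-11) + (4/29)·158 = 669/29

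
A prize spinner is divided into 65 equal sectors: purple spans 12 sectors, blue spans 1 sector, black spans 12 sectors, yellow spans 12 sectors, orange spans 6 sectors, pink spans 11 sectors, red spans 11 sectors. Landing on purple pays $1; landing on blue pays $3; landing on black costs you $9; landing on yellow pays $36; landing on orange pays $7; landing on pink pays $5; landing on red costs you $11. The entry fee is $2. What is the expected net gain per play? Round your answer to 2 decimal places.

E[payout] = (12/65)·1 + (1/65)·3 + (12/65)·(-9) + (12/65)·36 + (6/65)·7 + (11/65)·5 + (11/65)·(-11) = 63/13
Expected profit = 63/13 − 2 = 37/13 ≈ $2.85

$2.85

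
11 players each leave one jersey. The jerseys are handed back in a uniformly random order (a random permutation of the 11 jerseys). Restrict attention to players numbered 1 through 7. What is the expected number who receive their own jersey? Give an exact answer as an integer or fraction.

7/11

Let Xᵢ = 1 if person i gets their own jersey. For each i, P(Xᵢ=1) = 1/11.
By linearity of expectation, E[X₁+…+X_7] = 7·(1/11) = 7/11.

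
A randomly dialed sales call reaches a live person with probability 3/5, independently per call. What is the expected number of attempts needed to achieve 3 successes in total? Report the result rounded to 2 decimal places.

5.00

By linearity (sum of 3 independent geometric waits), E[trials] = 3/p = 3/(3/5) = 5.
≈ 5.00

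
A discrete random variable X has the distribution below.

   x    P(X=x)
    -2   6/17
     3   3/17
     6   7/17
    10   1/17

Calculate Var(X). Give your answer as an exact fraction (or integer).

E[X] = (6/17)·(-2) + (3/17)·3 + (7/17)·6 + (1/17)·10 = 49/17
E[X²] = (6/17)·4 + (3/17)·9 + (7/17)·36 + (1/17)·100 = 403/17
Var(X) = 403/17 − (49/17)² = 4450/289

4450/289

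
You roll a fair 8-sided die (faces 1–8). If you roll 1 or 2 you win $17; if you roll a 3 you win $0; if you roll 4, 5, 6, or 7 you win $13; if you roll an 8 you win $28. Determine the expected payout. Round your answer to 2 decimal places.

$14.25

E[payout] = (1/8)·0 + (1/2)·13 + (1/4)·17 + (1/8)·28 = 57/4
≈ $14.25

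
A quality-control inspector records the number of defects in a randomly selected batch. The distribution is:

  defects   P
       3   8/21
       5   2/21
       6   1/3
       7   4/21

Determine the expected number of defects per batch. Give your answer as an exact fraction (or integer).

E[X] = (8/21)·3 + (2/21)·5 + (1/3)·6 + (4/21)·7
     = 104/21

104/21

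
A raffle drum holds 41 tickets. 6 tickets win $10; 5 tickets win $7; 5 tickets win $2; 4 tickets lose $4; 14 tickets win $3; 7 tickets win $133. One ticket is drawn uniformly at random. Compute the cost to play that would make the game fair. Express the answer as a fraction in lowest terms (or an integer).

E[payout] = (6/41)·10 + (5/41)·7 + (5/41)·2 + (4/41)·(-4) + (14/41)·3 + (7/41)·133 = 1062/41
Fair fee = E[payout] = 1062/41

1062/41 dollars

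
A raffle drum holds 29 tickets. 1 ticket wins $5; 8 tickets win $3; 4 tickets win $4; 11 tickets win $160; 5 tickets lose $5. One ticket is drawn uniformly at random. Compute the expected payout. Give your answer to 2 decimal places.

$61.38

E[payout] = (1/29)·5 + (8/29)·3 + (4/29)·4 + (11/29)·160 + (5/29)·(-5) = 1780/29
≈ $61.38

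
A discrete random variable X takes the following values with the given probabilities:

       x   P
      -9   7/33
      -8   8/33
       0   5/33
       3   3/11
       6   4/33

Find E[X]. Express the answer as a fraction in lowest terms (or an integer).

-76/33

E[X] = (7/33)·(-9) + (8/33)·(-8) + (5/33)·0 + (3/11)·3 + (4/33)·6
     = -76/33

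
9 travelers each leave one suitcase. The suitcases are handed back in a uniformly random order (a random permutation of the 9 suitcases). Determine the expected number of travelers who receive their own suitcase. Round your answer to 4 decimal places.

1.0000

Let Xᵢ = 1 if person i gets their own suitcase. For each i, P(Xᵢ=1) = 1/9.
By linearity of expectation, E[X₁+…+X_9] = 9·(1/9) = 1.
≈ 1.0000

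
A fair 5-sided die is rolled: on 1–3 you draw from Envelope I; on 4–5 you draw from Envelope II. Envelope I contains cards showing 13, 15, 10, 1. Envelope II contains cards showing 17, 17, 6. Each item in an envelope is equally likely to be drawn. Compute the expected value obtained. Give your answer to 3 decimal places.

11.183

E[X | Envelope I] = (13 + 15 + 10 + 1)/4 = 39/4
E[X | Envelope II] = (17 + 17 + 6)/3 = 40/3
E[X] = (3/5)·39/4 + (2/5)·40/3 = 671/60 ≈ 11.183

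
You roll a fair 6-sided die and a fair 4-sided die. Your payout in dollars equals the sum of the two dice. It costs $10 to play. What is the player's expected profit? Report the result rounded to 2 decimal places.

-$4.00

Distribution of the sum of the two dice: 2 w.p. 1/24, 3 w.p. 1/12, 4 w.p. 1/8, 5 w.p. 1/6, 6 w.p. 1/6, 7 w.p. 1/6, …
E[payout] = (1/24)·2 + (1/12)·3 + (1/8)·4 + (1/6)·5 + (1/6)·6 + (1/6)·7 + (1/8)·8 + (1/12)·9 + (1/24)·10 = 6
Expected profit = 6 − 10 = -4 ≈ -$4.00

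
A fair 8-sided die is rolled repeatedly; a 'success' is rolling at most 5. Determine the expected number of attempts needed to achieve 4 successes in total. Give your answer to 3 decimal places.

6.400

By linearity (sum of 4 independent geometric waits), E[trials] = 4/p = 4/(5/8) = 32/5.
≈ 6.400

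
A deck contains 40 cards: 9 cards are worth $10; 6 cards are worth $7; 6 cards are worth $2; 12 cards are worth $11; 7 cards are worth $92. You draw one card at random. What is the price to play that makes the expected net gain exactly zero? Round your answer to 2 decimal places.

$23.00

E[payout] = (9/40)·10 + (6/40)·7 + (6/40)·2 + (12/40)·11 + (7/40)·92 = 23
Fair fee = E[payout] = 23 ≈ $23.00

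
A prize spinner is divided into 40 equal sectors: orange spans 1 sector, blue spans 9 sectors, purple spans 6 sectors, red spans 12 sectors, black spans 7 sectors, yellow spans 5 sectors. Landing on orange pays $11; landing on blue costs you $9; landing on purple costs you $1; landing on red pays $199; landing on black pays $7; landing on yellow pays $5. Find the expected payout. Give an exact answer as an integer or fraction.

E[payout] = (1/40)·11 + (9/40)·(-9) + (6/40)·(-1) + (12/40)·199 + (7/40)·7 + (5/40)·5 = 1193/20

1193/20 dollars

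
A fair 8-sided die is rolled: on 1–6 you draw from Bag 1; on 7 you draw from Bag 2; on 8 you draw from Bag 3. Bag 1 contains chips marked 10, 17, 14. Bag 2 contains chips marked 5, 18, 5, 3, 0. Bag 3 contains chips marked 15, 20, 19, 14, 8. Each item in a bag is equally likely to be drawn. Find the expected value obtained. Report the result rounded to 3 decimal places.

12.925

E[X | Bag 1] = (10 + 17 + 14)/3 = 41/3
E[X | Bag 2] = (5 + 18 + 5 + 3 + 0)/5 = 31/5
E[X | Bag 3] = (15 + 20 + 19 + 14 + 8)/5 = 76/5
E[X] = (3/4)·41/3 + (1/8)·31/5 + (1/8)·76/5 = 517/40 ≈ 12.925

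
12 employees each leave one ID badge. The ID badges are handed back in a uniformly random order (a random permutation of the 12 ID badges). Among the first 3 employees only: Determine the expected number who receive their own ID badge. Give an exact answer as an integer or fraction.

Let Xᵢ = 1 if person i gets their own ID badge. For each i, P(Xᵢ=1) = 1/12.
By linearity of expectation, E[X₁+…+X_3] = 3·(1/12) = 1/4.

1/4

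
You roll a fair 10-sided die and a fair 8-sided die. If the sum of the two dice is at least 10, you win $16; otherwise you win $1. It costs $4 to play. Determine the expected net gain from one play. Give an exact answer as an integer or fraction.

21/4 dollars

E[payout] = (9/20)·1 + (11/20)·16 = 37/4
Expected profit = 37/4 − 4 = 21/4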